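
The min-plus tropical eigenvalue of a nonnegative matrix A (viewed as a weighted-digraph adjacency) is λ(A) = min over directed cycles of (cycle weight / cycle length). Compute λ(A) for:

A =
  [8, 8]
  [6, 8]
λ(A) = 7

Enumerate directed cycles and compute their means (weight / length). Sample:
  cycle 0 → 0: weight = 8, length = 1, mean = 8/1 ≈ 8.000
  cycle 1 → 1: weight = 8, length = 1, mean = 8/1 ≈ 8.000
  cycle 0 → 1 → 0: weight = 14, length = 2, mean = 14/2 ≈ 7.000
  cycle 1 → 0 → 1: weight = 14, length = 2, mean = 14/2 ≈ 7.000
Minimum mean = 7.000, attained e.g. along the cycle 0 → 1 → 0 with weight 14 and length 2. So λ(A) = 14/2 = 7.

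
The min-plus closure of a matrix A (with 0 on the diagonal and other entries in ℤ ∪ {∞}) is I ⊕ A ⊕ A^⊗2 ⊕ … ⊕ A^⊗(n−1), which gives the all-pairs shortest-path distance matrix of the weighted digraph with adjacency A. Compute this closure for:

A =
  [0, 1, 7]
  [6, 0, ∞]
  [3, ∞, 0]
Closure =
  [0, 1, 7]
  [6, 0, 13]
  [3, 4, 0]

This is the Floyd-Warshall all-pairs shortest-path computation. For each intermediate vertex k = 0, 1, …, 2, update dist[i][j] ← min(dist[i][j], dist[i][k] + dist[k][j]). The final matrix gives, for each (i, j), the minimum total weight of any directed path from i to j (possibly empty when i = j).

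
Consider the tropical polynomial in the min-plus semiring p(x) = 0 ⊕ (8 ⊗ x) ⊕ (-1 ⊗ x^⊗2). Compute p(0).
p(0) = -1

A tropical monomial a ⊗ x^⊗i evaluates to a + i · x. Evaluating each term at x = 0:
  Term 0 contributes 0 + 0 · 0 = 0
  Term 1 contributes 8 + 1 · 0 = 8
  Term 2 contributes -1 + 2 · 0 = -1
p(0) = ⊕ of these = min[0, 8, -1] = -1.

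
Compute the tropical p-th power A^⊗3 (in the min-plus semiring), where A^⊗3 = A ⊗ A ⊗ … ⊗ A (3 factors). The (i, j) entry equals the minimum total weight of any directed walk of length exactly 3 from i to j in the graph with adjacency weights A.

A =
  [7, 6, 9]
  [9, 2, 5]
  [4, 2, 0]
A^⊗3 =
  [13, 10, 9]
  [9, 6, 5]
  [4, 2, 0]

Each entry (A^⊗3)_ij equals the minimum over all length-3 walks i = v_0 → v_1 → … → v_3 = j of Σ_t A[v_t][v_{t+1}]. For example, for (i, j) = (0, 2) we minimise over 9 possible intermediate vertex sequences; the minimum is 9, attained along the walk 0 → 2 → 2 → 2.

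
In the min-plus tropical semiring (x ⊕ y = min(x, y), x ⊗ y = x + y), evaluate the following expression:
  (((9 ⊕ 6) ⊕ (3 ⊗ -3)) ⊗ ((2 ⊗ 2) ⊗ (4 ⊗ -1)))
(((9 ⊕ 6) ⊕ (3 ⊗ -3)) ⊗ ((2 ⊗ 2) ⊗ (4 ⊗ -1))) = 7

Expand innermost to outermost. Recall ⊕ takes the minimum of its arguments and ⊗ takes their sum. Working out the expression (((9 ⊕ 6) ⊕ (3 ⊗ -3)) ⊗ ((2 ⊗ 2) ⊗ (4 ⊗ -1))) gives 7.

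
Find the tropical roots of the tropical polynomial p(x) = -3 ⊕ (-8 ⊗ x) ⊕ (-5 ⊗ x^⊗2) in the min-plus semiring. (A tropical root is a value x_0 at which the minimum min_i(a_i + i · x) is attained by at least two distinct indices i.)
Roots: {-3, 5}

Each tropical root is a break point of the lower envelope of the lines y = a_i + i · x (there are 3 lines, with slopes 0, 1, ..., 2). Only the lines that attain the minimum somewhere contribute to roots; other lines are dominated. Here the surviving (envelope) indices are i = 2, i = 1, i = 0.
Intersections between consecutive envelope lines give the roots: for adjacent envelope indices i < j the intersection is x = (a_i − a_j) / (j − i). Reading off the sorted break points: {-3, 5}.
Verification: at each break x_0, at least two indices attain the minimum of min_i(a_i + i · x_0).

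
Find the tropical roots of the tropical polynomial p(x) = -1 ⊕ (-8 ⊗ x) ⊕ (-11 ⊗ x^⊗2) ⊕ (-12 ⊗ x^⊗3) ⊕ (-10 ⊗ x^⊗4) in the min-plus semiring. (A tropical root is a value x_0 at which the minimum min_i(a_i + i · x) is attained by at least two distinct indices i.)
Roots: {-2, 1, 3, 7}

Each tropical root is a break point of the lower envelope of the lines y = a_i + i · x (there are 5 lines, with slopes 0, 1, ..., 4). Only the lines that attain the minimum somewhere contribute to roots; other lines are dominated. Here the surviving (envelope) indices are i = 4, i = 3, i = 2, i = 1, i = 0.
Intersections between consecutive envelope lines give the roots: for adjacent envelope indices i < j the intersection is x = (a_i − a_j) / (j − i). Reading off the sorted break points: {-2, 1, 3, 7}.
Verification: at each break x_0, at least two indices attain the minimum of min_i(a_i + i · x_0).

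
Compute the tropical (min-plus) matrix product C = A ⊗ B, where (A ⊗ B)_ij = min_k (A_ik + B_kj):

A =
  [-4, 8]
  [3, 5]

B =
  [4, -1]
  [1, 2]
A ⊗ B =
  [0, -5]
  [6, 2]

Apply the min-plus product entry-by-entry:
  C[0][0] = min over k of (A[0][0] + B[0][0] = -4 + 4 = 0, A[0][1] + B[1][0] = 8 + 1 = 9) = 0 (attained at k = 0)
  C[0][1] = min over k of (A[0][0] + B[0][1] = -4 + -1 = -5, A[0][1] + B[1][1] = 8 + 2 = 10) = -5 (attained at k = 0)
  C[1][0] = min over k of (A[1][0] + B[0][0] = 3 + 4 = 7, A[1][1] + B[1][0] = 5 + 1 = 6) = 6 (attained at k = 1)
  C[1][1] = min over k of (A[1][0] + B[0][1] = 3 + -1 = 2, A[1][1] + B[1][1] = 5 + 2 = 7) = 2 (attained at k = 0)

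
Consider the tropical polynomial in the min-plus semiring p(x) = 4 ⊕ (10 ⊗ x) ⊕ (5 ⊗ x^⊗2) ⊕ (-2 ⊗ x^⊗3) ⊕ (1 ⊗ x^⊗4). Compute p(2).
p(2) = 4

A tropical monomial a ⊗ x^⊗i evaluates to a + i · x. Evaluating each term at x = 2:
  Term 0 contributes 4 + 0 · 2 = 4
  Term 1 contributes 10 + 1 · 2 = 12
  Term 2 contributes 5 + 2 · 2 = 9
  Term 3 contributes -2 + 3 · 2 = 4
  Term 4 contributes 1 + 4 · 2 = 9
p(2) = ⊕ of these = min[4, 12, 9, 4, 9] = 4.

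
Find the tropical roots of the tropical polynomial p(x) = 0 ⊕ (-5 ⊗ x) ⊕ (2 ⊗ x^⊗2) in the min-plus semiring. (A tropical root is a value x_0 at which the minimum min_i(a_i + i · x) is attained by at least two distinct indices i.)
Roots: {-7, 5}

Each tropical root is a break point of the lower envelope of the lines y = a_i + i · x (there are 3 lines, with slopes 0, 1, ..., 2). Only the lines that attain the minimum somewhere contribute to roots; other lines are dominated. Here the surviving (envelope) indices are i = 2, i = 1, i = 0.
Intersections between consecutive envelope lines give the roots: for adjacent envelope indices i < j the intersection is x = (a_i − a_j) / (j − i). Reading off the sorted break points: {-7, 5}.
Verification: at each break x_0, at least two indices attain the minimum of min_i(a_i + i · x_0).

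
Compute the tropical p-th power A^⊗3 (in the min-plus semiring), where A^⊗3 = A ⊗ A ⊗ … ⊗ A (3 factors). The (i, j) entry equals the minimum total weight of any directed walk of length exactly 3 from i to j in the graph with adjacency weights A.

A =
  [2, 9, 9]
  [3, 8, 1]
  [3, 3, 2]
A^⊗3 =
  [6, 13, 12]
  [6, 6, 5]
  [7, 7, 6]

Each entry (A^⊗3)_ij equals the minimum over all length-3 walks i = v_0 → v_1 → … → v_3 = j of Σ_t A[v_t][v_{t+1}]. For example, for (i, j) = (0, 2) we minimise over 9 possible intermediate vertex sequences; the minimum is 12, attained along the walk 0 → 0 → 1 → 2.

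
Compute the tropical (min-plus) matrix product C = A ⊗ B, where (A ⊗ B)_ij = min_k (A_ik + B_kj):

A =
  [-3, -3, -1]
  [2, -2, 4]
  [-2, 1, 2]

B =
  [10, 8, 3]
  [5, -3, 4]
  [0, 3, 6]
A ⊗ B =
  [-1, -6, 0]
  [3, -5, 2]
  [2, -2, 1]

Apply the min-plus product entry-by-entry:
  C[0][0] = min over k of (A[0][0] + B[0][0] = -3 + 10 = 7, A[0][1] + B[1][0] = -3 + 5 = 2, A[0][2] + B[2][0] = -1 + 0 = -1) = -1 (attained at k = 2)
  C[0][1] = min over k of (A[0][0] + B[0][1] = -3 + 8 = 5, A[0][1] + B[1][1] = -3 + -3 = -6, A[0][2] + B[2][1] = -1 + 3 = 2) = -6 (attained at k = 1)
  C[0][2] = min over k of (A[0][0] + B[0][2] = -3 + 3 = 0, A[0][1] + B[1][2] = -3 + 4 = 1, A[0][2] + B[2][2] = -1 + 6 = 5) = 0 (attained at k = 0)
  C[1][0] = min over k of (A[1][0] + B[0][0] = 2 + 10 = 12, A[1][1] + B[1][0] = -2 + 5 = 3, A[1][2] + B[2][0] = 4 + 0 = 4) = 3 (attained at k = 1)
  C[1][1] = min over k of (A[1][0] + B[0][1] = 2 + 8 = 10, A[1][1] + B[1][1] = -2 + -3 = -5, A[1][2] + B[2][1] = 4 + 3 = 7) = -5 (attained at k = 1)
  C[1][2] = min over k of (A[1][0] + B[0][2] = 2 + 3 = 5, A[1][1] + B[1][2] = -2 + 4 = 2, A[1][2] + B[2][2] = 4 + 6 = 10) = 2 (attained at k = 1)
  C[2][0] = min over k of (A[2][0] + B[0][0] = -2 + 10 = 8, A[2][1] + B[1][0] = 1 + 5 = 6, A[2][2] + B[2][0] = 2 + 0 = 2) = 2 (attained at k = 2)
  C[2][1] = min over k of (A[2][0] + B[0][1] = -2 + 8 = 6, A[2][1] + B[1][1] = 1 + -3 = -2, A[2][2] + B[2][1] = 2 + 3 = 5) = -2 (attained at k = 1)
  C[2][2] = min over k of (A[2][0] + B[0][2] = -2 + 3 = 1, A[2][1] + B[1][2] = 1 + 4 = 5, A[2][2] + B[2][2] = 2 + 6 = 8) = 1 (attained at k = 0)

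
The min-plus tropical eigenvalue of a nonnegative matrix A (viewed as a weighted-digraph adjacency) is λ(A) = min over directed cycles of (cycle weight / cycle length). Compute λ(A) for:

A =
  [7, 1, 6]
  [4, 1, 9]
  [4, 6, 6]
λ(A) = 1

Enumerate directed cycles and compute their means (weight / length). Sample:
  cycle 0 → 0: weight = 7, length = 1, mean = 7/1 ≈ 7.000
  cycle 1 → 1: weight = 1, length = 1, mean = 1/1 ≈ 1.000
  cycle 2 → 2: weight = 6, length = 1, mean = 6/1 ≈ 6.000
  cycle 0 → 1 → 0: weight = 5, length = 2, mean = 5/2 ≈ 2.500
  cycle 0 → 2 → 0: weight = 10, length = 2, mean = 10/2 ≈ 5.000
  cycle 1 → 0 → 1: weight = 5, length = 2, mean = 5/2 ≈ 2.500
Minimum mean = 1.000, attained e.g. along the cycle 1 → 1 with weight 1 and length 1. So λ(A) = 1/1 = 1.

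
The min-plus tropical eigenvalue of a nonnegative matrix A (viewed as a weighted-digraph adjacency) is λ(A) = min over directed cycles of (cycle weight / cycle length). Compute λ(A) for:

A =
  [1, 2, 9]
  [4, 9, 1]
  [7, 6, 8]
λ(A) = 1

Enumerate directed cycles and compute their means (weight / length). Sample:
  cycle 0 → 0: weight = 1, length = 1, mean = 1/1 ≈ 1.000
  cycle 1 → 1: weight = 9, length = 1, mean = 9/1 ≈ 9.000
  cycle 2 → 2: weight = 8, length = 1, mean = 8/1 ≈ 8.000
  cycle 0 → 1 → 0: weight = 6, length = 2, mean = 6/2 ≈ 3.000
  cycle 0 → 2 → 0: weight = 16, length = 2, mean = 16/2 ≈ 8.000
  cycle 1 → 0 → 1: weight = 6, length = 2, mean = 6/2 ≈ 3.000
Minimum mean = 1.000, attained e.g. along the cycle 0 → 0 with weight 1 and length 1. So λ(A) = 1/1 = 1.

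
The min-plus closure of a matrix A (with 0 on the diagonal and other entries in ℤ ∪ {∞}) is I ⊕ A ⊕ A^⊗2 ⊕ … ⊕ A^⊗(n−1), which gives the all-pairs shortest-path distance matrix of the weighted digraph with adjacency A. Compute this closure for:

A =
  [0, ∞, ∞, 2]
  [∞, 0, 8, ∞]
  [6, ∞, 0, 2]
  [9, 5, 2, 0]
Closure =
  [0, 7, 4, 2]
  [14, 0, 8, 10]
  [6, 7, 0, 2]
  [8, 5, 2, 0]

This is the Floyd-Warshall all-pairs shortest-path computation. For each intermediate vertex k = 0, 1, …, 3, update dist[i][j] ← min(dist[i][j], dist[i][k] + dist[k][j]). The final matrix gives, for each (i, j), the minimum total weight of any directed path from i to j (possibly empty when i = j).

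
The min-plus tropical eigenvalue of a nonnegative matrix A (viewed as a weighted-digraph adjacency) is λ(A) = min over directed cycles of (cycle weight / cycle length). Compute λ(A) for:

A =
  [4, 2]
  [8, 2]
λ(A) = 2

Enumerate directed cycles and compute their means (weight / length). Sample:
  cycle 0 → 0: weight = 4, length = 1, mean = 4/1 ≈ 4.000
  cycle 1 → 1: weight = 2, length = 1, mean = 2/1 ≈ 2.000
  cycle 0 → 1 → 0: weight = 10, length = 2, mean = 10/2 ≈ 5.000
  cycle 1 → 0 → 1: weight = 10, length = 2, mean = 10/2 ≈ 5.000
Minimum mean = 2.000, attained e.g. along the cycle 1 → 1 with weight 2 and length 1. So λ(A) = 2/1 = 2.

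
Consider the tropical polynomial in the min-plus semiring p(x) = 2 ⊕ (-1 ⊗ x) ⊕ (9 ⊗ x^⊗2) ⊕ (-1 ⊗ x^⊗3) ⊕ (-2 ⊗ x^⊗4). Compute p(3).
p(3) = 2

A tropical monomial a ⊗ x^⊗i evaluates to a + i · x. Evaluating each term at x = 3:
  Term 0 contributes 2 + 0 · 3 = 2
  Term 1 contributes -1 + 1 · 3 = 2
  Term 2 contributes 9 + 2 · 3 = 15
  Term 3 contributes -1 + 3 · 3 = 8
  Term 4 contributes -2 + 4 · 3 = 10
p(3) = ⊕ of these = min[2, 2, 15, 8, 10] = 2.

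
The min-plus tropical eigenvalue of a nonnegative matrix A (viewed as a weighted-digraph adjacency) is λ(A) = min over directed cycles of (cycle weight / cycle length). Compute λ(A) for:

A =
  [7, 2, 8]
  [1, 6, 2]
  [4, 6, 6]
λ(A) = 3/2

Enumerate directed cycles and compute their means (weight / length). Sample:
  cycle 0 → 0: weight = 7, length = 1, mean = 7/1 ≈ 7.000
  cycle 1 → 1: weight = 6, length = 1, mean = 6/1 ≈ 6.000
  cycle 2 → 2: weight = 6, length = 1, mean = 6/1 ≈ 6.000
  cycle 0 → 1 → 0: weight = 3, length = 2, mean = 3/2 ≈ 1.500
  cycle 0 → 2 → 0: weight = 12, length = 2, mean = 12/2 ≈ 6.000
  cycle 1 → 0 → 1: weight = 3, length = 2, mean = 3/2 ≈ 1.500
Minimum mean = 1.500, attained e.g. along the cycle 0 → 1 → 0 with weight 3 and length 2. So λ(A) = 3/2 = 3/2.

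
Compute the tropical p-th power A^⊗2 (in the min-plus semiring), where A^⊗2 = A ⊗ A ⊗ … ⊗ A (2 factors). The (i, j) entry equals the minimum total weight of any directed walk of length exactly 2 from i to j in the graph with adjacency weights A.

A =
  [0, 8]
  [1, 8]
A^⊗2 =
  [0, 8]
  [1, 9]

Each entry (A^⊗2)_ij equals the minimum over all length-2 walks i = v_0 → v_1 → … → v_2 = j of Σ_t A[v_t][v_{t+1}]. For example, for (i, j) = (0, 1) we minimise over 2 possible intermediate vertex sequences; the minimum is 8, attained along the walk 0 → 0 → 1.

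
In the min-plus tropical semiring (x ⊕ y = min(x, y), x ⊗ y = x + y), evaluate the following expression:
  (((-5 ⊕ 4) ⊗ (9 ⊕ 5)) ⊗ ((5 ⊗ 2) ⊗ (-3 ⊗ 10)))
(((-5 ⊕ 4) ⊗ (9 ⊕ 5)) ⊗ ((5 ⊗ 2) ⊗ (-3 ⊗ 10))) = 14

Expand innermost to outermost. Recall ⊕ takes the minimum of its arguments and ⊗ takes their sum. Working out the expression (((-5 ⊕ 4) ⊗ (9 ⊕ 5)) ⊗ ((5 ⊗ 2) ⊗ (-3 ⊗ 10))) gives 14.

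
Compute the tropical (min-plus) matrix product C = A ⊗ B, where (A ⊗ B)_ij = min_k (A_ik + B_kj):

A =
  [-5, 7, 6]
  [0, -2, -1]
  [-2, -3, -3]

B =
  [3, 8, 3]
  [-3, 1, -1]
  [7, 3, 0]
A ⊗ B =
  [-2, 3, -2]
  [-5, -1, -3]
  [-6, -2, -4]

Apply the min-plus product entry-by-entry:
  C[0][0] = min over k of (A[0][0] + B[0][0] = -5 + 3 = -2, A[0][1] + B[1][0] = 7 + -3 = 4, A[0][2] + B[2][0] = 6 + 7 = 13) = -2 (attained at k = 0)
  C[0][1] = min over k of (A[0][0] + B[0][1] = -5 + 8 = 3, A[0][1] + B[1][1] = 7 + 1 = 8, A[0][2] + B[2][1] = 6 + 3 = 9) = 3 (attained at k = 0)
  C[0][2] = min over k of (A[0][0] + B[0][2] = -5 + 3 = -2, A[0][1] + B[1][2] = 7 + -1 = 6, A[0][2] + B[2][2] = 6 + 0 = 6) = -2 (attained at k = 0)
  C[1][0] = min over k of (A[1][0] + B[0][0] = 0 + 3 = 3, A[1][1] + B[1][0] = -2 + -3 = -5, A[1][2] + B[2][0] = -1 + 7 = 6) = -5 (attained at k = 1)
  C[1][1] = min over k of (A[1][0] + B[0][1] = 0 + 8 = 8, A[1][1] + B[1][1] = -2 + 1 = -1, A[1][2] + B[2][1] = -1 + 3 = 2) = -1 (attained at k = 1)
  C[1][2] = min over k of (A[1][0] + B[0][2] = 0 + 3 = 3, A[1][1] + B[1][2] = -2 + -1 = -3, A[1][2] + B[2][2] = -1 + 0 = -1) = -3 (attained at k = 1)
  C[2][0] = min over k of (A[2][0] + B[0][0] = -2 + 3 = 1, A[2][1] + B[1][0] = -3 + -3 = -6, A[2][2] + B[2][0] = -3 + 7 = 4) = -6 (attained at k = 1)
  C[2][1] = min over k of (A[2][0] + B[0][1] = -2 + 8 = 6, A[2][1] + B[1][1] = -3 + 1 = -2, A[2][2] + B[2][1] = -3 + 3 = 0) = -2 (attained at k = 1)
  C[2][2] = min over k of (A[2][0] + B[0][2] = -2 + 3 = 1, A[2][1] + B[1][2] = -3 + -1 = -4, A[2][2] + B[2][2] = -3 + 0 = -3) = -4 (attained at k = 1)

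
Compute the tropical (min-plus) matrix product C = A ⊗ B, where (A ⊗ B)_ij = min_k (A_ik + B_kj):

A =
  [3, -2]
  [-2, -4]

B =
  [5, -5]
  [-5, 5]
A ⊗ B =
  [-7, -2]
  [-9, -7]

Apply the min-plus product entry-by-entry:
  C[0][0] = min over k of (A[0][0] + B[0][0] = 3 + 5 = 8, A[0][1] + B[1][0] = -2 + -5 = -7) = -7 (attained at k = 1)
  C[0][1] = min over k of (A[0][0] + B[0][1] = 3 + -5 = -2, A[0][1] + B[1][1] = -2 + 5 = 3) = -2 (attained at k = 0)
  C[1][0] = min over k of (A[1][0] + B[0][0] = -2 + 5 = 3, A[1][1] + B[1][0] = -4 + -5 = -9) = -9 (attained at k = 1)
  C[1][1] = min over k of (A[1][0] + B[0][1] = -2 + -5 = -7, A[1][1] + B[1][1] = -4 + 5 = 1) = -7 (attained at k = 0)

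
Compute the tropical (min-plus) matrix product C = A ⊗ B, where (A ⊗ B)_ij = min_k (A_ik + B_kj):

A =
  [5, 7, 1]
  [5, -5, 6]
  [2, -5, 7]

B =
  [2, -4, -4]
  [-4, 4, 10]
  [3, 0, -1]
A ⊗ B =
  [3, 1, 0]
  [-9, -1, 1]
  [-9, -2, -2]

Apply the min-plus product entry-by-entry:
  C[0][0] = min over k of (A[0][0] + B[0][0] = 5 + 2 = 7, A[0][1] + B[1][0] = 7 + -4 = 3, A[0][2] + B[2][0] = 1 + 3 = 4) = 3 (attained at k = 1)
  C[0][1] = min over k of (A[0][0] + B[0][1] = 5 + -4 = 1, A[0][1] + B[1][1] = 7 + 4 = 11, A[0][2] + B[2][1] = 1 + 0 = 1) = 1 (attained at k = 0)
  C[0][2] = min over k of (A[0][0] + B[0][2] = 5 + -4 = 1, A[0][1] + B[1][2] = 7 + 10 = 17, A[0][2] + B[2][2] = 1 + -1 = 0) = 0 (attained at k = 2)
  C[1][0] = min over k of (A[1][0] + B[0][0] = 5 + 2 = 7, A[1][1] + B[1][0] = -5 + -4 = -9, A[1][2] + B[2][0] = 6 + 3 = 9) = -9 (attained at k = 1)
  C[1][1] = min over k of (A[1][0] + B[0][1] = 5 + -4 = 1, A[1][1] + B[1][1] = -5 + 4 = -1, A[1][2] + B[2][1] = 6 + 0 = 6) = -1 (attained at k = 1)
  C[1][2] = min over k of (A[1][0] + B[0][2] = 5 + -4 = 1, A[1][1] + B[1][2] = -5 + 10 = 5, A[1][2] + B[2][2] = 6 + -1 = 5) = 1 (attained at k = 0)
  C[2][0] = min over k of (A[2][0] + B[0][0] = 2 + 2 = 4, A[2][1] + B[1][0] = -5 + -4 = -9, A[2][2] + B[2][0] = 7 + 3 = 10) = -9 (attained at k = 1)
  C[2][1] = min over k of (A[2][0] + B[0][1] = 2 + -4 = -2, A[2][1] + B[1][1] = -5 + 4 = -1, A[2][2] + B[2][1] = 7 + 0 = 7) = -2 (attained at k = 0)
  C[2][2] = min over k of (A[2][0] + B[0][2] = 2 + -4 = -2, A[2][1] + B[1][2] = -5 + 10 = 5, A[2][2] + B[2][2] = 7 + -1 = 6) = -2 (attained at k = 0)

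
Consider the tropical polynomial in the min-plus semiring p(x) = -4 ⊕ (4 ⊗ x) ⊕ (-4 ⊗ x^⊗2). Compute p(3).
p(3) = -4

A tropical monomial a ⊗ x^⊗i evaluates to a + i · x. Evaluating each term at x = 3:
  Term 0 contributes -4 + 0 · 3 = -4
  Term 1 contributes 4 + 1 · 3 = 7
  Term 2 contributes -4 + 2 · 3 = 2
p(3) = ⊕ of these = min[-4, 7, 2] = -4.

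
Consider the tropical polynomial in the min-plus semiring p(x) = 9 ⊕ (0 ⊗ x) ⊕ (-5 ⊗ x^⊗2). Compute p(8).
p(8) = 8

A tropical monomial a ⊗ x^⊗i evaluates to a + i · x. Evaluating each term at x = 8:
  Term 0 contributes 9 + 0 · 8 = 9
  Term 1 contributes 0 + 1 · 8 = 8
  Term 2 contributes -5 + 2 · 8 = 11
p(8) = ⊕ of these = min[9, 8, 11] = 8.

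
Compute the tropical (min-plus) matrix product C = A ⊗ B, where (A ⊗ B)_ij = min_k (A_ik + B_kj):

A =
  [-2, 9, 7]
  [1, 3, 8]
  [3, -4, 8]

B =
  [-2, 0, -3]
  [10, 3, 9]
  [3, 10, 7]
A ⊗ B =
  [-4, -2, -5]
  [-1, 1, -2]
  [1, -1, 0]

Apply the min-plus product entry-by-entry:
  C[0][0] = min over k of (A[0][0] + B[0][0] = -2 + -2 = -4, A[0][1] + B[1][0] = 9 + 10 = 19, A[0][2] + B[2][0] = 7 + 3 = 10) = -4 (attained at k = 0)
  C[0][1] = min over k of (A[0][0] + B[0][1] = -2 + 0 = -2, A[0][1] + B[1][1] = 9 + 3 = 12, A[0][2] + B[2][1] = 7 + 10 = 17) = -2 (attained at k = 0)
  C[0][2] = min over k of (A[0][0] + B[0][2] = -2 + -3 = -5, A[0][1] + B[1][2] = 9 + 9 = 18, A[0][2] + B[2][2] = 7 + 7 = 14) = -5 (attained at k = 0)
  C[1][0] = min over k of (A[1][0] + B[0][0] = 1 + -2 = -1, A[1][1] + B[1][0] = 3 + 10 = 13, A[1][2] + B[2][0] = 8 + 3 = 11) = -1 (attained at k = 0)
  C[1][1] = min over k of (A[1][0] + B[0][1] = 1 + 0 = 1, A[1][1] + B[1][1] = 3 + 3 = 6, A[1][2] + B[2][1] = 8 + 10 = 18) = 1 (attained at k = 0)
  C[1][2] = min over k of (A[1][0] + B[0][2] = 1 + -3 = -2, A[1][1] + B[1][2] = 3 + 9 = 12, A[1][2] + B[2][2] = 8 + 7 = 15) = -2 (attained at k = 0)
  C[2][0] = min over k of (A[2][0] + B[0][0] = 3 + -2 = 1, A[2][1] + B[1][0] = -4 + 10 = 6, A[2][2] + B[2][0] = 8 + 3 = 11) = 1 (attained at k = 0)
  C[2][1] = min over k of (A[2][0] + B[0][1] = 3 + 0 = 3, A[2][1] + B[1][1] = -4 + 3 = -1, A[2][2] + B[2][1] = 8 + 10 = 18) = -1 (attained at k = 1)
  C[2][2] = min over k of (A[2][0] + B[0][2] = 3 + -3 = 0, A[2][1] + B[1][2] = -4 + 9 = 5, A[2][2] + B[2][2] = 8 + 7 = 15) = 0 (attained at k = 0)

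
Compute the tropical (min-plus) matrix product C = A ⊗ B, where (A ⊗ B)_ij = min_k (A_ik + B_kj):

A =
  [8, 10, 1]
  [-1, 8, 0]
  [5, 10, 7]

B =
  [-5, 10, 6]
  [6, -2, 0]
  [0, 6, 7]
A ⊗ B =
  [1, 7, 8]
  [-6, 6, 5]
  [0, 8, 10]

Apply the min-plus product entry-by-entry:
  C[0][0] = min over k of (A[0][0] + B[0][0] = 8 + -5 = 3, A[0][1] + B[1][0] = 10 + 6 = 16, A[0][2] + B[2][0] = 1 + 0 = 1) = 1 (attained at k = 2)
  C[0][1] = min over k of (A[0][0] + B[0][1] = 8 + 10 = 18, A[0][1] + B[1][1] = 10 + -2 = 8, A[0][2] + B[2][1] = 1 + 6 = 7) = 7 (attained at k = 2)
  C[0][2] = min over k of (A[0][0] + B[0][2] = 8 + 6 = 14, A[0][1] + B[1][2] = 10 + 0 = 10, A[0][2] + B[2][2] = 1 + 7 = 8) = 8 (attained at k = 2)
  C[1][0] = min over k of (A[1][0] + B[0][0] = -1 + -5 = -6, A[1][1] + B[1][0] = 8 + 6 = 14, A[1][2] + B[2][0] = 0 + 0 = 0) = -6 (attained at k = 0)
  C[1][1] = min over k of (A[1][0] + B[0][1] = -1 + 10 = 9, A[1][1] + B[1][1] = 8 + -2 = 6, A[1][2] + B[2][1] = 0 + 6 = 6) = 6 (attained at k = 1)
  C[1][2] = min over k of (A[1][0] + B[0][2] = -1 + 6 = 5, A[1][1] + B[1][2] = 8 + 0 = 8, A[1][2] + B[2][2] = 0 + 7 = 7) = 5 (attained at k = 0)
  C[2][0] = min over k of (A[2][0] + B[0][0] = 5 + -5 = 0, A[2][1] + B[1][0] = 10 + 6 = 16, A[2][2] + B[2][0] = 7 + 0 = 7) = 0 (attained at k = 0)
  C[2][1] = min over k of (A[2][0] + B[0][1] = 5 + 10 = 15, A[2][1] + B[1][1] = 10 + -2 = 8, A[2][2] + B[2][1] = 7 + 6 = 13) = 8 (attained at k = 1)
  C[2][2] = min over k of (A[2][0] + B[0][2] = 5 + 6 = 11, A[2][1] + B[1][2] = 10 + 0 = 10, A[2][2] + B[2][2] = 7 + 7 = 14) = 10 (attained at k = 1)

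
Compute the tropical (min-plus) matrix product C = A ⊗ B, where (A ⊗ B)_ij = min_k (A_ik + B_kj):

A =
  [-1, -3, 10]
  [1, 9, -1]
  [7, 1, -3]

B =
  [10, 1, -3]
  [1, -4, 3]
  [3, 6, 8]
A ⊗ B =
  [-2, -7, -4]
  [2, 2, -2]
  [0, -3, 4]

Apply the min-plus product entry-by-entry:
  C[0][0] = min over k of (A[0][0] + B[0][0] = -1 + 10 = 9, A[0][1] + B[1][0] = -3 + 1 = -2, A[0][2] + B[2][0] = 10 + 3 = 13) = -2 (attained at k = 1)
  C[0][1] = min over k of (A[0][0] + B[0][1] = -1 + 1 = 0, A[0][1] + B[1][1] = -3 + -4 = -7, A[0][2] + B[2][1] = 10 + 6 = 16) = -7 (attained at k = 1)
  C[0][2] = min over k of (A[0][0] + B[0][2] = -1 + -3 = -4, A[0][1] + B[1][2] = -3 + 3 = 0, A[0][2] + B[2][2] = 10 + 8 = 18) = -4 (attained at k = 0)
  C[1][0] = min over k of (A[1][0] + B[0][0] = 1 + 10 = 11, A[1][1] + B[1][0] = 9 + 1 = 10, A[1][2] + B[2][0] = -1 + 3 = 2) = 2 (attained at k = 2)
  C[1][1] = min over k of (A[1][0] + B[0][1] = 1 + 1 = 2, A[1][1] + B[1][1] = 9 + -4 = 5, A[1][2] + B[2][1] = -1 + 6 = 5) = 2 (attained at k = 0)
  C[1][2] = min over k of (A[1][0] + B[0][2] = 1 + -3 = -2, A[1][1] + B[1][2] = 9 + 3 = 12, A[1][2] + B[2][2] = -1 + 8 = 7) = -2 (attained at k = 0)
  C[2][0] = min over k of (A[2][0] + B[0][0] = 7 + 10 = 17, A[2][1] + B[1][0] = 1 + 1 = 2, A[2][2] + B[2][0] = -3 + 3 = 0) = 0 (attained at k = 2)
  C[2][1] = min over k of (A[2][0] + B[0][1] = 7 + 1 = 8, A[2][1] + B[1][1] = 1 + -4 = -3, A[2][2] + B[2][1] = -3 + 6 = 3) = -3 (attained at k = 1)
  C[2][2] = min over k of (A[2][0] + B[0][2] = 7 + -3 = 4, A[2][1] + B[1][2] = 1 + 3 = 4, A[2][2] + B[2][2] = -3 + 8 = 5) = 4 (attained at k = 0)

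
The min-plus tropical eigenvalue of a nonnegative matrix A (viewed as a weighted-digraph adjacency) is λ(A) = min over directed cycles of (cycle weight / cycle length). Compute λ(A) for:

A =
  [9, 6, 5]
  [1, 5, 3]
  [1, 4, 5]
λ(A) = 3

Enumerate directed cycles and compute their means (weight / length). Sample:
  cycle 0 → 0: weight = 9, length = 1, mean = 9/1 ≈ 9.000
  cycle 1 → 1: weight = 5, length = 1, mean = 5/1 ≈ 5.000
  cycle 2 → 2: weight = 5, length = 1, mean = 5/1 ≈ 5.000
  cycle 0 → 1 → 0: weight = 7, length = 2, mean = 7/2 ≈ 3.500
  cycle 0 → 2 → 0: weight = 6, length = 2, mean = 6/2 ≈ 3.000
  cycle 1 → 0 → 1: weight = 7, length = 2, mean = 7/2 ≈ 3.500
Minimum mean = 3.000, attained e.g. along the cycle 0 → 2 → 0 with weight 6 and length 2. So λ(A) = 6/2 = 3.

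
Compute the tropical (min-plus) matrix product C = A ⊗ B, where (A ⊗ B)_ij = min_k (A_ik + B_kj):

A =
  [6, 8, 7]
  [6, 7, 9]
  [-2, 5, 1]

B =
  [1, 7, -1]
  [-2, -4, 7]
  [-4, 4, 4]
A ⊗ B =
  [3, 4, 5]
  [5, 3, 5]
  [-3, 1, -3]

Apply the min-plus product entry-by-entry:
  C[0][0] = min over k of (A[0][0] + B[0][0] = 6 + 1 = 7, A[0][1] + B[1][0] = 8 + -2 = 6, A[0][2] + B[2][0] = 7 + -4 = 3) = 3 (attained at k = 2)
  C[0][1] = min over k of (A[0][0] + B[0][1] = 6 + 7 = 13, A[0][1] + B[1][1] = 8 + -4 = 4, A[0][2] + B[2][1] = 7 + 4 = 11) = 4 (attained at k = 1)
  C[0][2] = min over k of (A[0][0] + B[0][2] = 6 + -1 = 5, A[0][1] + B[1][2] = 8 + 7 = 15, A[0][2] + B[2][2] = 7 + 4 = 11) = 5 (attained at k = 0)
  C[1][0] = min over k of (A[1][0] + B[0][0] = 6 + 1 = 7, A[1][1] + B[1][0] = 7 + -2 = 5, A[1][2] + B[2][0] = 9 + -4 = 5) = 5 (attained at k = 1)
  C[1][1] = min over k of (A[1][0] + B[0][1] = 6 + 7 = 13, A[1][1] + B[1][1] = 7 + -4 = 3, A[1][2] + B[2][1] = 9 + 4 = 13) = 3 (attained at k = 1)
  C[1][2] = min over k of (A[1][0] + B[0][2] = 6 + -1 = 5, A[1][1] + B[1][2] = 7 + 7 = 14, A[1][2] + B[2][2] = 9 + 4 = 13) = 5 (attained at k = 0)
  C[2][0] = min over k of (A[2][0] + B[0][0] = -2 + 1 = -1, A[2][1] + B[1][0] = 5 + -2 = 3, A[2][2] + B[2][0] = 1 + -4 = -3) = -3 (attained at k = 2)
  C[2][1] = min over k of (A[2][0] + B[0][1] = -2 + 7 = 5, A[2][1] + B[1][1] = 5 + -4 = 1, A[2][2] + B[2][1] = 1 + 4 = 5) = 1 (attained at k = 1)
  C[2][2] = min over k of (A[2][0] + B[0][2] = -2 + -1 = -3, A[2][1] + B[1][2] = 5 + 7 = 12, A[2][2] + B[2][2] = 1 + 4 = 5) = -3 (attained at k = 0)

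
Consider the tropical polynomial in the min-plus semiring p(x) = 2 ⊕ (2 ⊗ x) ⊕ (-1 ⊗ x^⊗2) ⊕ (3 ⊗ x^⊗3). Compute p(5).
p(5) = 2

A tropical monomial a ⊗ x^⊗i evaluates to a + i · x. Evaluating each term at x = 5:
  Term 0 contributes 2 + 0 · 5 = 2
  Term 1 contributes 2 + 1 · 5 = 7
  Term 2 contributes -1 + 2 · 5 = 9
  Term 3 contributes 3 + 3 · 5 = 18
p(5) = ⊕ of these = min[2, 7, 9, 18] = 2.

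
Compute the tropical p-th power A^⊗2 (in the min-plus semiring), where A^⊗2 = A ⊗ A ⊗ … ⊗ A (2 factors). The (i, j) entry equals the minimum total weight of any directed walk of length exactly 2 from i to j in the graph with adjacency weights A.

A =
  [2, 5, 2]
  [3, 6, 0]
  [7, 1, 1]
A^⊗2 =
  [4, 3, 3]
  [5, 1, 1]
  [4, 2, 1]

Each entry (A^⊗2)_ij equals the minimum over all length-2 walks i = v_0 → v_1 → … → v_2 = j of Σ_t A[v_t][v_{t+1}]. For example, for (i, j) = (0, 2) we minimise over 3 possible intermediate vertex sequences; the minimum is 3, attained along the walk 0 → 2 → 2.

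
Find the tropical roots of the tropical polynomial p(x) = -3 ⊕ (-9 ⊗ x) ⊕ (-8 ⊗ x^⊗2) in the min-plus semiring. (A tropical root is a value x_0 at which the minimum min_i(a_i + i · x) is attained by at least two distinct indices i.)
Roots: {-1, 6}

Each tropical root is a break point of the lower envelope of the lines y = a_i + i · x (there are 3 lines, with slopes 0, 1, ..., 2). Only the lines that attain the minimum somewhere contribute to roots; other lines are dominated. Here the surviving (envelope) indices are i = 2, i = 1, i = 0.
Intersections between consecutive envelope lines give the roots: for adjacent envelope indices i < j the intersection is x = (a_i − a_j) / (j − i). Reading off the sorted break points: {-1, 6}.
Verification: at each break x_0, at least two indices attain the minimum of min_i(a_i + i · x_0).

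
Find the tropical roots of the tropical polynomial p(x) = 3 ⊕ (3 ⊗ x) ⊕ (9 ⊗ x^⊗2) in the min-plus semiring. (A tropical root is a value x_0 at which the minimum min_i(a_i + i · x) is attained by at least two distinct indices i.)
Roots: {-6, 0}

Each tropical root is a break point of the lower envelope of the lines y = a_i + i · x (there are 3 lines, with slopes 0, 1, ..., 2). Only the lines that attain the minimum somewhere contribute to roots; other lines are dominated. Here the surviving (envelope) indices are i = 2, i = 1, i = 0.
Intersections between consecutive envelope lines give the roots: for adjacent envelope indices i < j the intersection is x = (a_i − a_j) / (j − i). Reading off the sorted break points: {-6, 0}.
Verification: at each break x_0, at least two indices attain the minimum of min_i(a_i + i · x_0).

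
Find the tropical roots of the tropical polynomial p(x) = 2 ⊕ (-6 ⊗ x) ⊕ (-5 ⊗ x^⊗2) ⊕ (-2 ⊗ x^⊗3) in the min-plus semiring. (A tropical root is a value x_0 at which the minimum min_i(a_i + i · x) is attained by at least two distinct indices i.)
Roots: {-3, -1, 8}

Each tropical root is a break point of the lower envelope of the lines y = a_i + i · x (there are 4 lines, with slopes 0, 1, ..., 3). Only the lines that attain the minimum somewhere contribute to roots; other lines are dominated. Here the surviving (envelope) indices are i = 3, i = 2, i = 1, i = 0.
Intersections between consecutive envelope lines give the roots: for adjacent envelope indices i < j the intersection is x = (a_i − a_j) / (j − i). Reading off the sorted break points: {-3, -1, 8}.
Verification: at each break x_0, at least two indices attain the minimum of min_i(a_i + i · x_0).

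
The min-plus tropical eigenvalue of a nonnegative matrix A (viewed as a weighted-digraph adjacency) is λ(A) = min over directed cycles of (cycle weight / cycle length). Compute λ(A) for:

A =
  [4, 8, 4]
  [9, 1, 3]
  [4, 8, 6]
λ(A) = 1

Enumerate directed cycles and compute their means (weight / length). Sample:
  cycle 0 → 0: weight = 4, length = 1, mean = 4/1 ≈ 4.000
  cycle 1 → 1: weight = 1, length = 1, mean = 1/1 ≈ 1.000
  cycle 2 → 2: weight = 6, length = 1, mean = 6/1 ≈ 6.000
  cycle 0 → 1 → 0: weight = 17, length = 2, mean = 17/2 ≈ 8.500
  cycle 0 → 2 → 0: weight = 8, length = 2, mean = 8/2 ≈ 4.000
  cycle 1 → 0 → 1: weight = 17, length = 2, mean = 17/2 ≈ 8.500
Minimum mean = 1.000, attained e.g. along the cycle 1 → 1 with weight 1 and length 1. So λ(A) = 1/1 = 1.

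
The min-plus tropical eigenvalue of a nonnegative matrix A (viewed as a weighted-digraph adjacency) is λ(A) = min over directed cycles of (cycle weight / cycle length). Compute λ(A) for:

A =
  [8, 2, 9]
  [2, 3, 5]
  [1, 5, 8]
λ(A) = 2

Enumerate directed cycles and compute their means (weight / length). Sample:
  cycle 0 → 0: weight = 8, length = 1, mean = 8/1 ≈ 8.000
  cycle 1 → 1: weight = 3, length = 1, mean = 3/1 ≈ 3.000
  cycle 2 → 2: weight = 8, length = 1, mean = 8/1 ≈ 8.000
  cycle 0 → 1 → 0: weight = 4, length = 2, mean = 4/2 ≈ 2.000
  cycle 0 → 2 → 0: weight = 10, length = 2, mean = 10/2 ≈ 5.000
  cycle 1 → 0 → 1: weight = 4, length = 2, mean = 4/2 ≈ 2.000
Minimum mean = 2.000, attained e.g. along the cycle 0 → 1 → 0 with weight 4 and length 2. So λ(A) = 4/2 = 2.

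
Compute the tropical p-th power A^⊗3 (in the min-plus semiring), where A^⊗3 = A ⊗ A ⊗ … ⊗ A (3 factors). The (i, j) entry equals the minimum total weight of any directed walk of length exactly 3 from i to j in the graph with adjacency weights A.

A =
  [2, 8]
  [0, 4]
A^⊗3 =
  [6, 12]
  [4, 10]

Each entry (A^⊗3)_ij equals the minimum over all length-3 walks i = v_0 → v_1 → … → v_3 = j of Σ_t A[v_t][v_{t+1}]. For example, for (i, j) = (0, 1) we minimise over 4 possible intermediate vertex sequences; the minimum is 12, attained along the walk 0 → 0 → 0 → 1.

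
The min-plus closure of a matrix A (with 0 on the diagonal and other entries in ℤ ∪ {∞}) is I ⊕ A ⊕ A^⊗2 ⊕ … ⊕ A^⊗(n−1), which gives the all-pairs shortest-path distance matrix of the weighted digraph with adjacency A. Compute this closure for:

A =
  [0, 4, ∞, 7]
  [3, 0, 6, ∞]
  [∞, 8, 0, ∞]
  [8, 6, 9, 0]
Closure =
  [0, 4, 10, 7]
  [3, 0, 6, 10]
  [11, 8, 0, 18]
  [8, 6, 9, 0]

This is the Floyd-Warshall all-pairs shortest-path computation. For each intermediate vertex k = 0, 1, …, 3, update dist[i][j] ← min(dist[i][j], dist[i][k] + dist[k][j]). The final matrix gives, for each (i, j), the minimum total weight of any directed path from i to j (possibly empty when i = j).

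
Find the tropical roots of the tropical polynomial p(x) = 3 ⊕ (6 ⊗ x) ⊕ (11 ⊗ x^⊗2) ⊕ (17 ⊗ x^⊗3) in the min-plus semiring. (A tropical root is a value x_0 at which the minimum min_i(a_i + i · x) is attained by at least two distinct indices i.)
Roots: {-6, -5, -3}

Each tropical root is a break point of the lower envelope of the lines y = a_i + i · x (there are 4 lines, with slopes 0, 1, ..., 3). Only the lines that attain the minimum somewhere contribute to roots; other lines are dominated. Here the surviving (envelope) indices are i = 3, i = 2, i = 1, i = 0.
Intersections between consecutive envelope lines give the roots: for adjacent envelope indices i < j the intersection is x = (a_i − a_j) / (j − i). Reading off the sorted break points: {-6, -5, -3}.
Verification: at each break x_0, at least two indices attain the minimum of min_i(a_i + i · x_0).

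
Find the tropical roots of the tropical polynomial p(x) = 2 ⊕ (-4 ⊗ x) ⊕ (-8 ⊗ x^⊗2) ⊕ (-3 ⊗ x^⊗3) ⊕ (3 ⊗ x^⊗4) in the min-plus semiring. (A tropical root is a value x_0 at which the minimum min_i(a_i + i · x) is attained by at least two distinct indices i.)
Roots: {-6, -5, 4, 6}

Each tropical root is a break point of the lower envelope of the lines y = a_i + i · x (there are 5 lines, with slopes 0, 1, ..., 4). Only the lines that attain the minimum somewhere contribute to roots; other lines are dominated. Here the surviving (envelope) indices are i = 4, i = 3, i = 2, i = 1, i = 0.
Intersections between consecutive envelope lines give the roots: for adjacent envelope indices i < j the intersection is x = (a_i − a_j) / (j − i). Reading off the sorted break points: {-6, -5, 4, 6}.
Verification: at each break x_0, at least two indices attain the minimum of min_i(a_i + i · x_0).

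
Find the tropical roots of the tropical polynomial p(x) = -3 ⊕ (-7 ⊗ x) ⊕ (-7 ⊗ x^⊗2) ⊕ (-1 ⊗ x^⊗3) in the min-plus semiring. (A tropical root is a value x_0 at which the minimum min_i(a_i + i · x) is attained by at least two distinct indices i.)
Roots: {-6, 0, 4}

Each tropical root is a break point of the lower envelope of the lines y = a_i + i · x (there are 4 lines, with slopes 0, 1, ..., 3). Only the lines that attain the minimum somewhere contribute to roots; other lines are dominated. Here the surviving (envelope) indices are i = 3, i = 2, i = 1, i = 0.
Intersections between consecutive envelope lines give the roots: for adjacent envelope indices i < j the intersection is x = (a_i − a_j) / (j − i). Reading off the sorted break points: {-6, 0, 4}.
Verification: at each break x_0, at least two indices attain the minimum of min_i(a_i + i · x_0).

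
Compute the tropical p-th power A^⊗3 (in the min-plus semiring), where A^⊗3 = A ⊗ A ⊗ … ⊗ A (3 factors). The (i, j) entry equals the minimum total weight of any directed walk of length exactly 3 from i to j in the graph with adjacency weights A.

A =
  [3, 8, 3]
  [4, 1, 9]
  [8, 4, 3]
A^⊗3 =
  [9, 8, 9]
  [6, 3, 8]
  [9, 6, 9]

Each entry (A^⊗3)_ij equals the minimum over all length-3 walks i = v_0 → v_1 → … → v_3 = j of Σ_t A[v_t][v_{t+1}]. For example, for (i, j) = (0, 2) we minimise over 9 possible intermediate vertex sequences; the minimum is 9, attained along the walk 0 → 0 → 0 → 2.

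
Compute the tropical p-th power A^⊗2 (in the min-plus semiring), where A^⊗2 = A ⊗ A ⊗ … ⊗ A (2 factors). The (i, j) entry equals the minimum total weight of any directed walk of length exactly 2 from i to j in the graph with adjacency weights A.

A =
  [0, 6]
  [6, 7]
A^⊗2 =
  [0, 6]
  [6, 12]

Each entry (A^⊗2)_ij equals the minimum over all length-2 walks i = v_0 → v_1 → … → v_2 = j of Σ_t A[v_t][v_{t+1}]. For example, for (i, j) = (0, 1) we minimise over 2 possible intermediate vertex sequences; the minimum is 6, attained along the walk 0 → 0 → 1.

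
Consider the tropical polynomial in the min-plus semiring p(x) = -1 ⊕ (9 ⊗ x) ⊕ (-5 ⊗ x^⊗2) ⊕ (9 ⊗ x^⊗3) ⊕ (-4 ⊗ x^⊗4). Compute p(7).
p(7) = -1

A tropical monomial a ⊗ x^⊗i evaluates to a + i · x. Evaluating each term at x = 7:
  Term 0 contributes -1 + 0 · 7 = -1
  Term 1 contributes 9 + 1 · 7 = 16
  Term 2 contributes -5 + 2 · 7 = 9
  Term 3 contributes 9 + 3 · 7 = 30
  Term 4 contributes -4 + 4 · 7 = 24
p(7) = ⊕ of these = min[-1, 16, 9, 30, 24] = -1.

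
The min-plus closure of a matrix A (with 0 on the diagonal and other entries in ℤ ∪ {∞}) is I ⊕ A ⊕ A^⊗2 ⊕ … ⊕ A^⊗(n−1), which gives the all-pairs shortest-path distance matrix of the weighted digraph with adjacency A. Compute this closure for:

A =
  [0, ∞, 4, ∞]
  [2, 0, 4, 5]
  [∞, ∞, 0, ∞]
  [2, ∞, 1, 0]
Closure =
  [0, ∞, 4, ∞]
  [2, 0, 4, 5]
  [∞, ∞, 0, ∞]
  [2, ∞, 1, 0]

This is the Floyd-Warshall all-pairs shortest-path computation. For each intermediate vertex k = 0, 1, …, 3, update dist[i][j] ← min(dist[i][j], dist[i][k] + dist[k][j]). The final matrix gives, for each (i, j), the minimum total weight of any directed path from i to j (possibly empty when i = j).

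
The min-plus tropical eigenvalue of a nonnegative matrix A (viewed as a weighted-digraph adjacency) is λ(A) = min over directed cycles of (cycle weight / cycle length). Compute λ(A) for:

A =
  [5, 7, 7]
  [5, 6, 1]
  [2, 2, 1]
λ(A) = 1

Enumerate directed cycles and compute their means (weight / length). Sample:
  cycle 0 → 0: weight = 5, length = 1, mean = 5/1 ≈ 5.000
  cycle 1 → 1: weight = 6, length = 1, mean = 6/1 ≈ 6.000
  cycle 2 → 2: weight = 1, length = 1, mean = 1/1 ≈ 1.000
  cycle 0 → 1 → 0: weight = 12, length = 2, mean = 12/2 ≈ 6.000
  cycle 0 → 2 → 0: weight = 9, length = 2, mean = 9/2 ≈ 4.500
  cycle 1 → 0 → 1: weight = 12, length = 2, mean = 12/2 ≈ 6.000
Minimum mean = 1.000, attained e.g. along the cycle 2 → 2 with weight 1 and length 1. So λ(A) = 1/1 = 1.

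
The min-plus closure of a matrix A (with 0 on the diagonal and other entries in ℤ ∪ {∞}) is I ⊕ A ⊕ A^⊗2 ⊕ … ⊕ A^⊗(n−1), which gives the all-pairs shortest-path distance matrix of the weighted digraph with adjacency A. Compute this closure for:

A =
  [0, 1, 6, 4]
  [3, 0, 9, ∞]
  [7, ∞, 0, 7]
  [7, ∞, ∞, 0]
Closure =
  [0, 1, 6, 4]
  [3, 0, 9, 7]
  [7, 8, 0, 7]
  [7, 8, 13, 0]

This is the Floyd-Warshall all-pairs shortest-path computation. For each intermediate vertex k = 0, 1, …, 3, update dist[i][j] ← min(dist[i][j], dist[i][k] + dist[k][j]). The final matrix gives, for each (i, j), the minimum total weight of any directed path from i to j (possibly empty when i = j).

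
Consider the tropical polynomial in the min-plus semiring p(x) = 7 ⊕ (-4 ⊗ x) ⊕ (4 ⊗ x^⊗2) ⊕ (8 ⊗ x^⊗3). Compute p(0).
p(0) = -4

A tropical monomial a ⊗ x^⊗i evaluates to a + i · x. Evaluating each term at x = 0:
  Term 0 contributes 7 + 0 · 0 = 7
  Term 1 contributes -4 + 1 · 0 = -4
  Term 2 contributes 4 + 2 · 0 = 4
  Term 3 contributes 8 + 3 · 0 = 8
p(0) = ⊕ of these = min[7, -4, 4, 8] = -4.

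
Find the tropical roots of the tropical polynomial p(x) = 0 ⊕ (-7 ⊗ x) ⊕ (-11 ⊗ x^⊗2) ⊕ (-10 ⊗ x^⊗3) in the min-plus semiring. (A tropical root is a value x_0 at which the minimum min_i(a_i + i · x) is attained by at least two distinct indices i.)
Roots: {-1, 4, 7}

Each tropical root is a break point of the lower envelope of the lines y = a_i + i · x (there are 4 lines, with slopes 0, 1, ..., 3). Only the lines that attain the minimum somewhere contribute to roots; other lines are dominated. Here the surviving (envelope) indices are i = 3, i = 2, i = 1, i = 0.
Intersections between consecutive envelope lines give the roots: for adjacent envelope indices i < j the intersection is x = (a_i − a_j) / (j − i). Reading off the sorted break points: {-1, 4, 7}.
Verification: at each break x_0, at least two indices attain the minimum of min_i(a_i + i · x_0).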